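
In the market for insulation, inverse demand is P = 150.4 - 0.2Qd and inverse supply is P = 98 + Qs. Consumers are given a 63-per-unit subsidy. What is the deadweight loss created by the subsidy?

Deadweight loss = 1653.75

Pre-subsidy: 150.4 - 0.2Q = 98 + Q gives Q* = 131/3 and P* = 425/3.
With the rebate, buyers effectively pay Pb = Ps − 63, where Ps is the price sellers receive.
On the curves, Pb = 150.4 - 0.2Q and Ps = 98 + Q; the wedge Ps − Pb = 63 gives 98 + Q − (150.4 - 0.2Q) = 63, so Q' = 577/6.
Then Pb = 150.4 − 0.2·(577/6) = 787/6 and Ps = 98 + 1·(577/6) = 1165/6.
The subsidy expands output by 577/6 − 131/3 = 52.5 past the efficient level; on those units the gap between marginal cost and willingness to pay runs from 0 up to 63.
DWL = ½ × 63 × 52.5 = 1653.75.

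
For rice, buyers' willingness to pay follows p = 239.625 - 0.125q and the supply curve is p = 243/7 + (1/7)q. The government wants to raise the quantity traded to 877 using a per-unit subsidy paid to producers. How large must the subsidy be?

Required subsidy s = 30 per unit

At q = 877, from the demand curve buyers pay pb = 239.625 − 0.125·877 = 130; from the supply curve sellers need ps = 243/7 + (1/7)·877 = 160.
The subsidy must fill the gap: s = ps − pb = 160 − 130 = 30.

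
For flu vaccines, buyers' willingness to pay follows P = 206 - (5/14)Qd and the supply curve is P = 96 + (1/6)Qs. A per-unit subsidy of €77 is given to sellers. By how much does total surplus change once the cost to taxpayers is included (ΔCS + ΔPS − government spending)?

Pre-subsidy: 206 - (5/14)Q = 96 + (1/6)Q gives Q* = 210 and P* = 131.
With the subsidy, sellers receive Ps = Pb + 77 for each unit, where Pb is the price buyers pay.
On the curves, Pb = 206 - (5/14)Q and Ps = 96 + (1/6)Q; the wedge Ps − Pb = 77 gives 96 + (1/6)Q − (206 - (5/14)Q) = 77, so Q' = 357.
Then Pb = 206 − (5/14)·357 = 78.5 and Ps = 96 + (1/6)·357 = 155.5.
ΔCS = ½(210 + 357)(131 − 78.5) = 14883.75; ΔPS = ½(210 + 357)(155.5 − 131) = 6945.75.
Government spending = 77 × 357 = 27489.
Net change = 14883.75 + 6945.75 − 27489 = -5659.5. The loss equals the DWL triangle ½·77·147.

Net change in total surplus = -€5659.5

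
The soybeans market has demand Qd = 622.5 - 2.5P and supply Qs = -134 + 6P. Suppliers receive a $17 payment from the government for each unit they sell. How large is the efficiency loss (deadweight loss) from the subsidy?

Deadweight loss = $255

Pre-subsidy: 622.5 - 2.5P = -134 + 6P gives P* = 89, Q* = 400.
With the subsidy, sellers receive Ps = Pb + 17 for each unit, where Pb is the price buyers pay.
Supply in terms of Pb becomes Qs = -134 + 6(Pb + 17) = -32 + 6Pb. Setting this equal to demand: 622.5 - 2.5Pb = -32 + 6Pb, so Pb = 77.
Sellers receive Ps = 77 + 17 = 94; Q' = 622.5 − 2.5·77 = 430.
The subsidy expands output by 430 − 400 = 30 past the efficient level; on those units the gap between marginal cost and willingness to pay runs from 0 up to 17.
DWL = ½ × 17 × 30 = 255.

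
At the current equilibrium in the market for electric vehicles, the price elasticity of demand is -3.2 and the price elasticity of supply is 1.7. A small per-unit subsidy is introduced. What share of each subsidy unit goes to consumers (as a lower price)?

Consumer share = 17/49

For a small subsidy around the equilibrium, the benefit split depends on the relative slopes, which at a point are proportional to the elasticities.
Buyer share = εs/(εs + |εd|) = 1.7/(1.7 + 3.2) = 17/49; seller share = |εd|/(εs + |εd|) = 32/49.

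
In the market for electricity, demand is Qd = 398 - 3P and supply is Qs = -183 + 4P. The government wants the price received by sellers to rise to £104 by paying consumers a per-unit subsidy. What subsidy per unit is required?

At a seller price of 104, quantity supplied is -183 + 4·104 = 233.
Buyers absorb 233 only when they pay Pb with 398 − 3·Pb = 233, i.e. Pb = 55.
s = Ps − Pb = 104 − 55 = 49.

Required subsidy s = £49 per unit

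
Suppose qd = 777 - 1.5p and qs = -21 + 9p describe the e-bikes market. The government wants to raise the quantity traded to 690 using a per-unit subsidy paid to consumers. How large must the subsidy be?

At q = 690, invert demand for the buyer price: pb = (777 − 690)/1.5 = 58; invert supply for the seller price: ps = (690 − (-21))/9 = 79.
The subsidy must fill the gap: s = ps − pb = 79 − 58 = 21.

Required subsidy s = 21 per unit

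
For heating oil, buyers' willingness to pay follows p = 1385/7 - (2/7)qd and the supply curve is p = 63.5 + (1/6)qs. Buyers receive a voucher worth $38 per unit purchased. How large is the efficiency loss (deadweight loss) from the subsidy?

Pre-subsidy: 1385/7 - (2/7)q = 63.5 + (1/6)q gives q* = 297 and p* = 113.
With the rebate, buyers effectively pay pb = ps − 38, where ps is the price sellers receive.
On the curves, pb = 1385/7 - (2/7)q and ps = 63.5 + (1/6)q; the wedge ps − pb = 38 gives 63.5 + (1/6)q − (1385/7 - (2/7)q) = 38, so q' = 381.
Then pb = 1385/7 − (2/7)·381 = 89 and ps = 63.5 + (1/6)·381 = 127.
The subsidy expands output by 381 − 297 = 84 past the efficient level; on those units the gap between marginal cost and willingness to pay runs from 0 up to 38.
DWL = ½ × 38 × 84 = 1596.

Deadweight loss = $1596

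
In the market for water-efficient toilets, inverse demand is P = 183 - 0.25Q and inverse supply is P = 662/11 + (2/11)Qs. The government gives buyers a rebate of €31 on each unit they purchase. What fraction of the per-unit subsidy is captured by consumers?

Pre-subsidy: 183 - 0.25Q = 662/11 + (2/11)Q gives Q* = 5404/19 and P* = 2126/19.
With the rebate, buyers effectively pay Pb = Ps − 31, where Ps is the price sellers receive.
On the curves, Pb = 183 - 0.25Q and Ps = 662/11 + (2/11)Q; the wedge Ps − Pb = 31 gives 662/11 + (2/11)Q − (183 - 0.25Q) = 31, so Q' = 6768/19.
Then Pb = 183 − 0.25·(6768/19) = 1785/19 and Ps = 662/11 + (2/11)·(6768/19) = 2374/19.
Buyers' price falls by P* − Pb = 2126/19 − 1785/19 = 341/19; sellers' price rises by Ps − P* = 2374/19 − 2126/19 = 248/19.
So consumers capture (341/19)/31 = 11/19 of each unit of subsidy.

Consumer share = 11/19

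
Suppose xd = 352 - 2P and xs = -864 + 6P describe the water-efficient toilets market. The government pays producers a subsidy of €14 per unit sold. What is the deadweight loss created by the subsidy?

Pre-subsidy: 352 - 2P = -864 + 6P gives P* = 152, x* = 48.
With the subsidy, sellers receive Ps = Pb + 14 for each unit, where Pb is the price buyers pay.
Supply in terms of Pb becomes xs = -864 + 6(Pb + 14) = -780 + 6Pb. Setting this equal to demand: 352 - 2Pb = -780 + 6Pb, so Pb = 141.5.
Sellers receive Ps = 141.5 + 14 = 155.5; x' = 352 − 2·141.5 = 69.
The subsidy expands output by 69 − 48 = 21 past the efficient level; on those units the gap between marginal cost and willingness to pay runs from 0 up to 14.
DWL = ½ × 14 × 21 = 147.

Deadweight loss = €147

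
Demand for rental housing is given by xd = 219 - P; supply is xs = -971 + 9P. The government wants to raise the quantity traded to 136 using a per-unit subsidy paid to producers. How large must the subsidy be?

Required subsidy s = 40 per unit

At x = 136, invert demand for the buyer price: Pb = (219 − 136)/1 = 83; invert supply for the seller price: Ps = (136 − (-971))/9 = 123.
The subsidy must fill the gap: s = Ps − Pb = 123 − 83 = 40.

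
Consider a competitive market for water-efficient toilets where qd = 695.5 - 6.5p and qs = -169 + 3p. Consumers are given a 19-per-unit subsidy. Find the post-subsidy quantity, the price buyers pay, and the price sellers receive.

Pre-subsidy: 695.5 - 6.5p = -169 + 3p gives p* = 91, q* = 104.
With the rebate, buyers effectively pay pb = ps − 19, where ps is the price sellers receive.
Demand in terms of ps becomes qd = 695.5 − 6.5(ps − 19) = 819 - 6.5ps. Setting this equal to supply: 819 - 6.5ps = -169 + 3ps, so ps = 104.
Buyers pay pb = 104 − 19 = 85; q' = -169 + 3·104 = 143.

q' = 143; buyers pay 85; sellers receive 104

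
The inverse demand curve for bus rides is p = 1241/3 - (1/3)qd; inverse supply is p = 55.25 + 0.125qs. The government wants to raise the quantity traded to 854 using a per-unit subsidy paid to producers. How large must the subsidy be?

Required subsidy s = 33 per unit

At q = 854, from the demand curve buyers pay pb = 1241/3 − (1/3)·854 = 129; from the supply curve sellers need ps = 55.25 + 0.125·854 = 162.
The subsidy must fill the gap: s = ps − pb = 162 − 129 = 33.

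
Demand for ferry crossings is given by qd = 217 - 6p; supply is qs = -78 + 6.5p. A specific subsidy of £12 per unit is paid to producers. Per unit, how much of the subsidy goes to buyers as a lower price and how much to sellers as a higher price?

Pre-subsidy: 217 - 6p = -78 + 6.5p gives p* = 23.6, q* = 75.4.
With the subsidy, sellers receive ps = pb + 12 for each unit, where pb is the price buyers pay.
Supply in terms of pb becomes qs = -78 + 6.5(pb + 12) = 0 + 6.5pb. Setting this equal to demand: 217 - 6pb = 0 + 6.5pb, so pb = 17.36.
Sellers receive ps = 17.36 + 12 = 29.36; q' = 217 − 6·17.36 = 112.84.
Buyers' price falls by p* − pb = 23.6 − 17.36 = 6.24; sellers' price rises by ps − p* = 29.36 − 23.6 = 5.76.

Buyers gain £6.24 per unit; sellers gain £5.76 per unit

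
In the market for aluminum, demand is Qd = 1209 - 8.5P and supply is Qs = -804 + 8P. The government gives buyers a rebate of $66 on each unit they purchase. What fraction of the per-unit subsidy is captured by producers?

Pre-subsidy: 1209 - 8.5P = -804 + 8P gives P* = 122, Q* = 172.
With the rebate, buyers effectively pay Pb = Ps − 66, where Ps is the price sellers receive.
Demand in terms of Ps becomes Qd = 1209 − 8.5(Ps − 66) = 1770 - 8.5Ps. Setting this equal to supply: 1770 - 8.5Ps = -804 + 8Ps, so Ps = 156.
Buyers pay Pb = 156 − 66 = 90; Q' = -804 + 8·156 = 444.
Buyers' price falls by P* − Pb = 122 − 90 = 32; sellers' price rises by Ps − P* = 156 − 122 = 34.
So producers capture 34/66 = 17/33 of each unit of subsidy.

Producer share = 17/33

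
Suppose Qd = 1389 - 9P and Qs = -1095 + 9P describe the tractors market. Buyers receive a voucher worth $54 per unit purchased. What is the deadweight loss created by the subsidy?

Deadweight loss = $6561

Pre-subsidy: 1389 - 9P = -1095 + 9P gives P* = 138, Q* = 147.
With the rebate, buyers effectively pay Pb = Ps − 54, where Ps is the price sellers receive.
Demand in terms of Ps becomes Qd = 1389 − 9(Ps − 54) = 1875 - 9Ps. Setting this equal to supply: 1875 - 9Ps = -1095 + 9Ps, so Ps = 165.
Buyers pay Pb = 165 − 54 = 111; Q' = -1095 + 9·165 = 390.
The subsidy expands output by 390 − 147 = 243 past the efficient level; on those units the gap between marginal cost and willingness to pay runs from 0 up to 54.
DWL = ½ × 54 × 243 = 6561.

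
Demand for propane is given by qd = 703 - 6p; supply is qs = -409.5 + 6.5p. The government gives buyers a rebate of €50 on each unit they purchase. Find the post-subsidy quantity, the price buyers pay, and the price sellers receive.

Pre-subsidy: 703 - 6p = -409.5 + 6.5p gives p* = 89, q* = 169.
With the rebate, buyers effectively pay pb = ps − 50, where ps is the price sellers receive.
Demand in terms of ps becomes qd = 703 − 6(ps − 50) = 1003 - 6ps. Setting this equal to supply: 1003 - 6ps = -409.5 + 6.5ps, so ps = 113.
Buyers pay pb = 113 − 50 = 63; q' = -409.5 + 6.5·113 = 325.

q' = 325; buyers pay €63; sellers receive €113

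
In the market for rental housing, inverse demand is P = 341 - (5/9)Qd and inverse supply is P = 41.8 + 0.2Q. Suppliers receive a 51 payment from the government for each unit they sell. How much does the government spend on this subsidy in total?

Pre-subsidy: 341 - (5/9)Q = 41.8 + 0.2Q gives Q* = 396 and P* = 121.
With the subsidy, sellers receive Ps = Pb + 51 for each unit, where Pb is the price buyers pay.
On the curves, Pb = 341 - (5/9)Q and Ps = 41.8 + 0.2Q; the wedge Ps − Pb = 51 gives 41.8 + 0.2Q − (341 - (5/9)Q) = 51, so Q' = 463.5.
Then Pb = 341 − (5/9)·463.5 = 83.5 and Ps = 41.8 + 0.2·463.5 = 134.5.
Government outlay = subsidy × quantity = 51 × 463.5 = 23638.5.

Government cost = 23638.5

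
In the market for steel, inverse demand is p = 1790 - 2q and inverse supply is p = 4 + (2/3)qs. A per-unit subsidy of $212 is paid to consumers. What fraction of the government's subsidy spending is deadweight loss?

DWL / government spending = 53/999

Pre-subsidy: 1790 - 2q = 4 + (2/3)q gives q* = 669.75 and p* = 450.5.
With the rebate, buyers effectively pay pb = ps − 212, where ps is the price sellers receive.
On the curves, pb = 1790 - 2q and ps = 4 + (2/3)q; the wedge ps − pb = 212 gives 4 + (2/3)q − (1790 - 2q) = 212, so q' = 749.25.
Then pb = 1790 − 2·749.25 = 291.5 and ps = 4 + (2/3)·749.25 = 503.5.
ΔCS = ½(669.75 + 749.25)(450.5 − 291.5) = 112810.5; ΔPS = ½(669.75 + 749.25)(503.5 − 450.5) = 37603.5.
Government spending = 212 × 749.25 = 158841.
DWL = ½ × 212 × (749.25 − 669.75) = 8427; fraction = 8427 / 158841 = 53/999.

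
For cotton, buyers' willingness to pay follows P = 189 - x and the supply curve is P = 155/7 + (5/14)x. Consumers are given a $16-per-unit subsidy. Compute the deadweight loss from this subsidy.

Pre-subsidy: 189 - x = 155/7 + (5/14)x gives x* = 2336/19 and P* = 1255/19.
With the rebate, buyers effectively pay Pb = Ps − 16, where Ps is the price sellers receive.
On the curves, Pb = 189 - x and Ps = 155/7 + (5/14)x; the wedge Ps − Pb = 16 gives 155/7 + (5/14)x − (189 - x) = 16, so x' = 2560/19.
Then Pb = 189 − 1·(2560/19) = 1031/19 and Ps = 155/7 + (5/14)·(2560/19) = 1335/19.
The subsidy expands output by 2560/19 − 2336/19 = 224/19 past the efficient level; on those units the gap between marginal cost and willingness to pay runs from 0 up to 16.
DWL = ½ × 16 × 224/19 = 1792/19.

Deadweight loss = 1792/19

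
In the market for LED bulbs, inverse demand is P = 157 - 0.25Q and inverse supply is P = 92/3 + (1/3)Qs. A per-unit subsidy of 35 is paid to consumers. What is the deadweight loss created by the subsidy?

Pre-subsidy: 157 - 0.25Q = 92/3 + (1/3)Q gives Q* = 1516/7 and P* = 720/7.
With the rebate, buyers effectively pay Pb = Ps − 35, where Ps is the price sellers receive.
On the curves, Pb = 157 - 0.25Q and Ps = 92/3 + (1/3)Q; the wedge Ps − Pb = 35 gives 92/3 + (1/3)Q − (157 - 0.25Q) = 35, so Q' = 1936/7.
Then Pb = 157 − 0.25·(1936/7) = 615/7 and Ps = 92/3 + (1/3)·(1936/7) = 860/7.
The subsidy expands output by 1936/7 − 1516/7 = 60 past the efficient level; on those units the gap between marginal cost and willingness to pay runs from 0 up to 35.
DWL = ½ × 35 × 60 = 1050.

Deadweight loss = 1050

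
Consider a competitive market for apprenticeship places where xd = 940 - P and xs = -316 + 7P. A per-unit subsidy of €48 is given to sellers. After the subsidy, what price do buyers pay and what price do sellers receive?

Buyers pay €115; sellers receive €163

Pre-subsidy: 940 - P = -316 + 7P gives P* = 157, x* = 783.
With the subsidy, sellers receive Ps = Pb + 48 for each unit, where Pb is the price buyers pay.
Supply in terms of Pb becomes xs = -316 + 7(Pb + 48) = 20 + 7Pb. Setting this equal to demand: 940 - Pb = 20 + 7Pb, so Pb = 115.
Sellers receive Ps = 115 + 48 = 163; x' = 940 − 1·115 = 825.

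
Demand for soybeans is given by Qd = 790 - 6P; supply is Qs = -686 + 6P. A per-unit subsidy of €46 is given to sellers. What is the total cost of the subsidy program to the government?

Government cost = €8740

Pre-subsidy: 790 - 6P = -686 + 6P gives P* = 123, Q* = 52.
With the subsidy, sellers receive Ps = Pb + 46 for each unit, where Pb is the price buyers pay.
Supply in terms of Pb becomes Qs = -686 + 6(Pb + 46) = -410 + 6Pb. Setting this equal to demand: 790 - 6Pb = -410 + 6Pb, so Pb = 100.
Sellers receive Ps = 100 + 46 = 146; Q' = 790 − 6·100 = 190.
Government outlay = subsidy × quantity = 46 × 190 = 8740.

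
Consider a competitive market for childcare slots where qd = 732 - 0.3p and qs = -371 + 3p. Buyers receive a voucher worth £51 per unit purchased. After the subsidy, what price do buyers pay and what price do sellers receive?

Pre-subsidy: 732 - 0.3p = -371 + 3p gives p* = 11030/33, q* = 6949/11.
With the rebate, buyers effectively pay pb = ps − 51, where ps is the price sellers receive.
Demand in terms of ps becomes qd = 732 − 0.3(ps − 51) = 747.3 - 0.3ps. Setting this equal to supply: 747.3 - 0.3ps = -371 + 3ps, so ps = 11183/33.
Buyers pay pb = 11183/33 − 51 = 9500/33; q' = -371 + 3·(11183/33) = 7102/11.

Buyers pay 9500/33; sellers receive 11183/33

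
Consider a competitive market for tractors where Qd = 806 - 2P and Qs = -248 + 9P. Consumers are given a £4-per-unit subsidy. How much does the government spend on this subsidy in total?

Pre-subsidy: 806 - 2P = -248 + 9P gives P* = 1054/11, Q* = 6758/11.
With the rebate, buyers effectively pay Pb = Ps − 4, where Ps is the price sellers receive.
Demand in terms of Ps becomes Qd = 806 − 2(Ps − 4) = 814 - 2Ps. Setting this equal to supply: 814 - 2Ps = -248 + 9Ps, so Ps = 1062/11.
Buyers pay Pb = 1062/11 − 4 = 1018/11; Q' = -248 + 9·(1062/11) = 6830/11.
Government outlay = subsidy × quantity = 4 × 6830/11 = 27320/11.

Government cost = 27320/11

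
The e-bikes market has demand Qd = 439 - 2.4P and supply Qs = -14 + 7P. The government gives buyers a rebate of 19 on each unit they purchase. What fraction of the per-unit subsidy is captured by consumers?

Pre-subsidy: 439 - 2.4P = -14 + 7P gives P* = 2265/47, Q* = 15197/47.
With the rebate, buyers effectively pay Pb = Ps − 19, where Ps is the price sellers receive.
Demand in terms of Ps becomes Qd = 439 − 2.4(Ps − 19) = 484.6 - 2.4Ps. Setting this equal to supply: 484.6 - 2.4Ps = -14 + 7Ps, so Ps = 2493/47.
Buyers pay Pb = 2493/47 − 19 = 1600/47; Q' = -14 + 7·(2493/47) = 16793/47.
Buyers' price falls by P* − Pb = 2265/47 − 1600/47 = 665/47; sellers' price rises by Ps − P* = 2493/47 − 2265/47 = 228/47.
So consumers capture (665/47)/19 = 35/47 of each unit of subsidy.

Consumer share = 35/47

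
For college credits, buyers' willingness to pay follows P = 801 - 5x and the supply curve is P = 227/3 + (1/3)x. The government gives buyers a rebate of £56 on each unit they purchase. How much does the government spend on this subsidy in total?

Government cost = £8204

Pre-subsidy: 801 - 5x = 227/3 + (1/3)x gives x* = 136 and P* = 121.
With the rebate, buyers effectively pay Pb = Ps − 56, where Ps is the price sellers receive.
On the curves, Pb = 801 - 5x and Ps = 227/3 + (1/3)x; the wedge Ps − Pb = 56 gives 227/3 + (1/3)x − (801 - 5x) = 56, so x' = 146.5.
Then Pb = 801 − 5·146.5 = 68.5 and Ps = 227/3 + (1/3)·146.5 = 124.5.
Government outlay = subsidy × quantity = 56 × 146.5 = 8204.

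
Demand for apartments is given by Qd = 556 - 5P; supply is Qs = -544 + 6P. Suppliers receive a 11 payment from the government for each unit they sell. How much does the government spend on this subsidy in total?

Pre-subsidy: 556 - 5P = -544 + 6P gives P* = 100, Q* = 56.
With the subsidy, sellers receive Ps = Pb + 11 for each unit, where Pb is the price buyers pay.
Supply in terms of Pb becomes Qs = -544 + 6(Pb + 11) = -478 + 6Pb. Setting this equal to demand: 556 - 5Pb = -478 + 6Pb, so Pb = 94.
Sellers receive Ps = 94 + 11 = 105; Q' = 556 − 5·94 = 86.
Government outlay = subsidy × quantity = 11 × 86 = 946.

Government cost = 946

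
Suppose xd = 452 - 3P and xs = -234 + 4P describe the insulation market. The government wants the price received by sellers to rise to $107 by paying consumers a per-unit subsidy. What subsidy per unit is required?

Required subsidy s = $21 per unit

At a seller price of 107, quantity supplied is -234 + 4·107 = 194.
Buyers absorb 194 only when they pay Pb with 452 − 3·Pb = 194, i.e. Pb = 86.
s = Ps − Pb = 107 − 86 = 21.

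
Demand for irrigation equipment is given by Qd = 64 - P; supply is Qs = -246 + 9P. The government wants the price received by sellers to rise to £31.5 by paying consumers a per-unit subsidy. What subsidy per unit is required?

At a seller price of 31.5, quantity supplied is -246 + 9·31.5 = 37.5.
Buyers absorb 37.5 only when they pay Pb with 64 − 1·Pb = 37.5, i.e. Pb = 26.5.
s = Ps − Pb = 31.5 − 26.5 = 5.

Required subsidy s = £5 per unit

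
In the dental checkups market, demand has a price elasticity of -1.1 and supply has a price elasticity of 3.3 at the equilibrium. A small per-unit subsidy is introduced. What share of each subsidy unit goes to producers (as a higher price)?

Producer share = 0.25

For a small subsidy around the equilibrium, the benefit split depends on the relative slopes, which at a point are proportional to the elasticities.
Buyer share = εs/(εs + |εd|) = 3.3/(3.3 + 1.1) = 0.75; seller share = |εd|/(εs + |εd|) = 0.25.
So producers capture 0.25 of the subsidy.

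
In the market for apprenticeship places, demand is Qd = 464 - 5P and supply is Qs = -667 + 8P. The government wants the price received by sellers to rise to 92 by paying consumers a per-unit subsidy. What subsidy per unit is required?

At a seller price of 92, quantity supplied is -667 + 8·92 = 69.
Buyers absorb 69 only when they pay Pb with 464 − 5·Pb = 69, i.e. Pb = 79.
s = Ps − Pb = 92 − 79 = 13.

Required subsidy s = 13 per unit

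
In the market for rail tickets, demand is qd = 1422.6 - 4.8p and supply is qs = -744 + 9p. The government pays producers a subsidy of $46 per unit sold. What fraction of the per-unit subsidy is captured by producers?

Pre-subsidy: 1422.6 - 4.8p = -744 + 9p gives p* = 157, q* = 669.
With the subsidy, sellers receive ps = pb + 46 for each unit, where pb is the price buyers pay.
Supply in terms of pb becomes qs = -744 + 9(pb + 46) = -330 + 9pb. Setting this equal to demand: 1422.6 - 4.8pb = -330 + 9pb, so pb = 127.
Sellers receive ps = 127 + 46 = 173; q' = 1422.6 − 4.8·127 = 813.
Buyers' price falls by p* − pb = 157 − 127 = 30; sellers' price rises by ps − p* = 173 − 157 = 16.
So producers capture 16/46 = 8/23 of each unit of subsidy.

Producer share = 8/23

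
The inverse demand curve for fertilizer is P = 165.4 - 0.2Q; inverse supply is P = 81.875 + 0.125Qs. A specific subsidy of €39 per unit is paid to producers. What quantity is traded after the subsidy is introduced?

Pre-subsidy: 165.4 - 0.2Q = 81.875 + 0.125Q gives Q* = 257 and P* = 114.
With the subsidy, sellers receive Ps = Pb + 39 for each unit, where Pb is the price buyers pay.
On the curves, Pb = 165.4 - 0.2Q and Ps = 81.875 + 0.125Q; the wedge Ps − Pb = 39 gives 81.875 + 0.125Q − (165.4 - 0.2Q) = 39, so Q' = 377.
Then Pb = 165.4 − 0.2·377 = 90 and Ps = 81.875 + 0.125·377 = 129.

Q' = 377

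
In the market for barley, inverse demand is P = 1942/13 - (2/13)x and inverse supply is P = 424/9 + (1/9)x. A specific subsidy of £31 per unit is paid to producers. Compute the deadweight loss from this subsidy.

Pre-subsidy: 1942/13 - (2/13)x = 424/9 + (1/9)x gives x* = 386 and P* = 90.
With the subsidy, sellers receive Ps = Pb + 31 for each unit, where Pb is the price buyers pay.
On the curves, Pb = 1942/13 - (2/13)x and Ps = 424/9 + (1/9)x; the wedge Ps − Pb = 31 gives 424/9 + (1/9)x − (1942/13 - (2/13)x) = 31, so x' = 503.
Then Pb = 1942/13 − (2/13)·503 = 72 and Ps = 424/9 + (1/9)·503 = 103.
The subsidy expands output by 503 − 386 = 117 past the efficient level; on those units the gap between marginal cost and willingness to pay runs from 0 up to 31.
DWL = ½ × 31 × 117 = 1813.5.

Deadweight loss = £1813.5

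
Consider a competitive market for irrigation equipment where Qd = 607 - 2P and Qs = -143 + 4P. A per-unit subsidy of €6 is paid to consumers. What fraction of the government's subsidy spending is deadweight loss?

Pre-subsidy: 607 - 2P = -143 + 4P gives P* = 125, Q* = 357.
With the rebate, buyers effectively pay Pb = Ps − 6, where Ps is the price sellers receive.
Demand in terms of Ps becomes Qd = 607 − 2(Ps − 6) = 619 - 2Ps. Setting this equal to supply: 619 - 2Ps = -143 + 4Ps, so Ps = 127.
Buyers pay Pb = 127 − 6 = 121; Q' = -143 + 4·127 = 365.
ΔCS = ½(357 + 365)(125 − 121) = 1444; ΔPS = ½(357 + 365)(127 − 125) = 722.
Government spending = 6 × 365 = 2190.
DWL = ½ × 6 × (365 − 357) = 24; fraction = 24 / 2190 = 4/365.

DWL / government spending = 4/365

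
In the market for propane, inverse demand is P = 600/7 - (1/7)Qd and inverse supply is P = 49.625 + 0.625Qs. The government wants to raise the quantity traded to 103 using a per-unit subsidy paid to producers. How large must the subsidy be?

Required subsidy s = 43 per unit

At Q = 103, from the demand curve buyers pay Pb = 600/7 − (1/7)·103 = 71; from the supply curve sellers need Ps = 49.625 + 0.625·103 = 114.
The subsidy must fill the gap: s = Ps − Pb = 114 − 71 = 43.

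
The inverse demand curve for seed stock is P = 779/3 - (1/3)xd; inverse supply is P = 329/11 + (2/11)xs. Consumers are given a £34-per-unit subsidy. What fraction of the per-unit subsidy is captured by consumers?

Pre-subsidy: 779/3 - (1/3)x = 329/11 + (2/11)x gives x* = 446 and P* = 111.
With the rebate, buyers effectively pay Pb = Ps − 34, where Ps is the price sellers receive.
On the curves, Pb = 779/3 - (1/3)x and Ps = 329/11 + (2/11)x; the wedge Ps − Pb = 34 gives 329/11 + (2/11)x − (779/3 - (1/3)x) = 34, so x' = 512.
Then Pb = 779/3 − (1/3)·512 = 89 and Ps = 329/11 + (2/11)·512 = 123.
Buyers' price falls by P* − Pb = 111 − 89 = 22; sellers' price rises by Ps − P* = 123 − 111 = 12.
So consumers capture 22/34 = 11/17 of each unit of subsidy.

Consumer share = 11/17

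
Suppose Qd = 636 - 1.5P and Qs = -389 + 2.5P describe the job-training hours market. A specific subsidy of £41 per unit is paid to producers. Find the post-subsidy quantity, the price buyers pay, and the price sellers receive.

Q' = 290.0625; buyers pay £230.625; sellers receive £271.625

Pre-subsidy: 636 - 1.5P = -389 + 2.5P gives P* = 256.25, Q* = 251.625.
With the subsidy, sellers receive Ps = Pb + 41 for each unit, where Pb is the price buyers pay.
Supply in terms of Pb becomes Qs = -389 + 2.5(Pb + 41) = -286.5 + 2.5Pb. Setting this equal to demand: 636 - 1.5Pb = -286.5 + 2.5Pb, so Pb = 230.625.
Sellers receive Ps = 230.625 + 41 = 271.625; Q' = 636 − 1.5·230.625 = 290.0625.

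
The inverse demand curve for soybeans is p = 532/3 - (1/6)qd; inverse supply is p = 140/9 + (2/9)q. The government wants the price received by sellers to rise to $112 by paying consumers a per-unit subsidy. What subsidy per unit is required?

At a seller price of 112, quantity supplied is -70 + 4.5·112 = 434.
Buyers absorb 434 only when they pay pb = 532/3 − (1/6)·434 = 105.
s = ps − pb = 112 − 105 = 7.

Required subsidy s = $7 per unit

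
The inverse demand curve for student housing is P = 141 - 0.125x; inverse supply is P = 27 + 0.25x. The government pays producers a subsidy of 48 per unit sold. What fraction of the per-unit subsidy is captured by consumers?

Pre-subsidy: 141 - 0.125x = 27 + 0.25x gives x* = 304 and P* = 103.
With the subsidy, sellers receive Ps = Pb + 48 for each unit, where Pb is the price buyers pay.
On the curves, Pb = 141 - 0.125x and Ps = 27 + 0.25x; the wedge Ps − Pb = 48 gives 27 + 0.25x − (141 - 0.125x) = 48, so x' = 432.
Then Pb = 141 − 0.125·432 = 87 and Ps = 27 + 0.25·432 = 135.
Buyers' price falls by P* − Pb = 103 − 87 = 16; sellers' price rises by Ps − P* = 135 − 103 = 32.
So consumers capture 16/48 = 1/3 of each unit of subsidy.

Consumer share = 1/3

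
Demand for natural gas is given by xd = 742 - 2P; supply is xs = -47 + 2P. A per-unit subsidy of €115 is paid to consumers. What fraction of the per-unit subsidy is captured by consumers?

Pre-subsidy: 742 - 2P = -47 + 2P gives P* = 197.25, x* = 347.5.
With the rebate, buyers effectively pay Pb = Ps − 115, where Ps is the price sellers receive.
Demand in terms of Ps becomes xd = 742 − 2(Ps − 115) = 972 - 2Ps. Setting this equal to supply: 972 - 2Ps = -47 + 2Ps, so Ps = 254.75.
Buyers pay Pb = 254.75 − 115 = 139.75; x' = -47 + 2·254.75 = 462.5.
Buyers' price falls by P* − Pb = 197.25 − 139.75 = 57.5; sellers' price rises by Ps − P* = 254.75 − 197.25 = 57.5.
So consumers capture 57.5/115 = 0.5 of each unit of subsidy.

Consumer share = 0.5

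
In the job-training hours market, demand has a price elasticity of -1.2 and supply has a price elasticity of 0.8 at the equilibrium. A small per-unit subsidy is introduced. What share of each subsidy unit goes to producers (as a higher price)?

Producer share = 0.6

For a small subsidy around the equilibrium, the benefit split depends on the relative slopes, which at a point are proportional to the elasticities.
Buyer share = εs/(εs + |εd|) = 0.8/(0.8 + 1.2) = 0.4; seller share = |εd|/(εs + |εd|) = 0.6.
So producers capture 0.6 of the subsidy.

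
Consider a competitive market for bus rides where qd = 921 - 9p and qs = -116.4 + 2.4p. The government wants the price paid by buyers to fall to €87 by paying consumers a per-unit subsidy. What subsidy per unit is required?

At a buyer price of 87, quantity demanded is 921 − 9·87 = 138.
Sellers supply 138 only when they receive ps with -116.4 + 2.4·ps = 138, i.e. ps = 106.
s = ps − pb = 106 − 87 = 19.

Required subsidy s = €19 per unit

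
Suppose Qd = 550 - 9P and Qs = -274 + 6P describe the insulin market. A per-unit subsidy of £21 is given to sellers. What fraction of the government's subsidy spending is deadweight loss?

DWL / government spending = 189/656

Pre-subsidy: 550 - 9P = -274 + 6P gives P* = 824/15, Q* = 55.6.
With the subsidy, sellers receive Ps = Pb + 21 for each unit, where Pb is the price buyers pay.
Supply in terms of Pb becomes Qs = -274 + 6(Pb + 21) = -148 + 6Pb. Setting this equal to demand: 550 - 9Pb = -148 + 6Pb, so Pb = 698/15.
Sellers receive Ps = 698/15 + 21 = 1013/15; Q' = 550 − 9·(698/15) = 131.2.
ΔCS = ½(55.6 + 131.2)(824/15 − 698/15) = 784.56; ΔPS = ½(55.6 + 131.2)(1013/15 − 824/15) = 1176.84.
Government spending = 21 × 131.2 = 2755.2.
DWL = ½ × 21 × (131.2 − 55.6) = 793.8; fraction = 793.8 / 2755.2 = 189/656.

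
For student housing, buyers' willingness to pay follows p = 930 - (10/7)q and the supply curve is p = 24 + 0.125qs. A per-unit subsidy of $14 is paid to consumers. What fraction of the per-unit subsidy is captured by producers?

Producer share = 7/87

Pre-subsidy: 930 - (10/7)q = 24 + 0.125q gives q* = 16912/29 and p* = 2810/29.
With the rebate, buyers effectively pay pb = ps − 14, where ps is the price sellers receive.
On the curves, pb = 930 - (10/7)q and ps = 24 + 0.125q; the wedge ps − pb = 14 gives 24 + 0.125q − (930 - (10/7)q) = 14, so q' = 51520/87.
Then pb = 930 − (10/7)·(51520/87) = 7310/87 and ps = 24 + 0.125·(51520/87) = 8528/87.
Buyers' price falls by p* − pb = 2810/29 − 7310/87 = 1120/87; sellers' price rises by ps − p* = 8528/87 − 2810/29 = 98/87.
So producers capture (98/87)/14 = 7/87 of each unit of subsidy.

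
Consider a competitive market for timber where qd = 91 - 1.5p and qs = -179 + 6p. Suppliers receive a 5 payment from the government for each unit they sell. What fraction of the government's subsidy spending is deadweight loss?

Pre-subsidy: 91 - 1.5p = -179 + 6p gives p* = 36, q* = 37.
With the subsidy, sellers receive ps = pb + 5 for each unit, where pb is the price buyers pay.
Supply in terms of pb becomes qs = -179 + 6(pb + 5) = -149 + 6pb. Setting this equal to demand: 91 - 1.5pb = -149 + 6pb, so pb = 32.
Sellers receive ps = 32 + 5 = 37; q' = 91 − 1.5·32 = 43.
ΔCS = ½(37 + 43)(36 − 32) = 160; ΔPS = ½(37 + 43)(37 − 36) = 40.
Government spending = 5 × 43 = 215.
DWL = ½ × 5 × (43 − 37) = 15; fraction = 15 / 215 = 3/43.

DWL / government spending = 3/43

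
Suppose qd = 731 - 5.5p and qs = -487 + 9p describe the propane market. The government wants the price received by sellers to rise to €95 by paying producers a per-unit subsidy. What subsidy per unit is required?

Required subsidy s = €29 per unit

At a seller price of 95, quantity supplied is -487 + 9·95 = 368.
Buyers absorb 368 only when they pay pb with 731 − 5.5·pb = 368, i.e. pb = 66.
s = ps − pb = 95 − 66 = 29.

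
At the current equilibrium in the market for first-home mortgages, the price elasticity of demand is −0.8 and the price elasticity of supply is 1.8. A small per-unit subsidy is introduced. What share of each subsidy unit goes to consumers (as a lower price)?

For a small subsidy around the equilibrium, the benefit split depends on the relative slopes, which at a point are proportional to the elasticities.
Buyer share = εs/(εs + |εd|) = 1.8/(1.8 + 0.8) = 9/13; seller share = |εd|/(εs + |εd|) = 4/13.

Consumer share = 9/13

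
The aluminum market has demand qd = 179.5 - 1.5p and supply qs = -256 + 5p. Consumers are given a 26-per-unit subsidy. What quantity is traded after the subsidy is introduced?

q' = 109

Pre-subsidy: 179.5 - 1.5p = -256 + 5p gives p* = 67, q* = 79.
With the rebate, buyers effectively pay pb = ps − 26, where ps is the price sellers receive.
Demand in terms of ps becomes qd = 179.5 − 1.5(ps − 26) = 218.5 - 1.5ps. Setting this equal to supply: 218.5 - 1.5ps = -256 + 5ps, so ps = 73.
Buyers pay pb = 73 − 26 = 47; q' = -256 + 5·73 = 109.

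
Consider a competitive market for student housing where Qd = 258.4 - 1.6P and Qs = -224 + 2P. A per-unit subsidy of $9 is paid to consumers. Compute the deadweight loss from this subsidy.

Deadweight loss = $36

Pre-subsidy: 258.4 - 1.6P = -224 + 2P gives P* = 134, Q* = 44.
With the rebate, buyers effectively pay Pb = Ps − 9, where Ps is the price sellers receive.
Demand in terms of Ps becomes Qd = 258.4 − 1.6(Ps − 9) = 272.8 - 1.6Ps. Setting this equal to supply: 272.8 - 1.6Ps = -224 + 2Ps, so Ps = 138.
Buyers pay Pb = 138 − 9 = 129; Q' = -224 + 2·138 = 52.
The subsidy expands output by 52 − 44 = 8 past the efficient level; on those units the gap between marginal cost and willingness to pay runs from 0 up to 9.
DWL = ½ × 9 × 8 = 36.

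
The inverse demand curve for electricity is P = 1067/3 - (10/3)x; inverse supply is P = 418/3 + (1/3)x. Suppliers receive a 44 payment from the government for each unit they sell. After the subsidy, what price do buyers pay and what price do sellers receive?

Buyers pay 119; sellers receive 163

Pre-subsidy: 1067/3 - (10/3)x = 418/3 + (1/3)x gives x* = 59 and P* = 159.
With the subsidy, sellers receive Ps = Pb + 44 for each unit, where Pb is the price buyers pay.
On the curves, Pb = 1067/3 - (10/3)x and Ps = 418/3 + (1/3)x; the wedge Ps − Pb = 44 gives 418/3 + (1/3)x − (1067/3 - (10/3)x) = 44, so x' = 71.
Then Pb = 1067/3 − (10/3)·71 = 119 and Ps = 418/3 + (1/3)·71 = 163.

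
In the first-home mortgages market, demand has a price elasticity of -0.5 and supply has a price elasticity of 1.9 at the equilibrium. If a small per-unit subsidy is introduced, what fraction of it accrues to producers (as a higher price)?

Producer share = 5/24

For a small subsidy around the equilibrium, the benefit split depends on the relative slopes, which at a point are proportional to the elasticities.
Buyer share = εs/(εs + |εd|) = 1.9/(1.9 + 0.5) = 19/24; seller share = |εd|/(εs + |εd|) = 5/24.
So producers capture 5/24 of the subsidy.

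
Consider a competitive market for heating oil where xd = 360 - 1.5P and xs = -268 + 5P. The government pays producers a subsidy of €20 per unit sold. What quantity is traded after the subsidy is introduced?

x' = 3096/13

Pre-subsidy: 360 - 1.5P = -268 + 5P gives P* = 1256/13, x* = 2796/13.
With the subsidy, sellers receive Ps = Pb + 20 for each unit, where Pb is the price buyers pay.
Supply in terms of Pb becomes xs = -268 + 5(Pb + 20) = -168 + 5Pb. Setting this equal to demand: 360 - 1.5Pb = -168 + 5Pb, so Pb = 1056/13.
Sellers receive Ps = 1056/13 + 20 = 1316/13; x' = 360 − 1.5·(1056/13) = 3096/13.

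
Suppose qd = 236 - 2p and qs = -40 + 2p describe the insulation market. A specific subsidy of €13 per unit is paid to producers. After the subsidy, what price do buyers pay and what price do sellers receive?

Pre-subsidy: 236 - 2p = -40 + 2p gives p* = 69, q* = 98.
With the subsidy, sellers receive ps = pb + 13 for each unit, where pb is the price buyers pay.
Supply in terms of pb becomes qs = -40 + 2(pb + 13) = -14 + 2pb. Setting this equal to demand: 236 - 2pb = -14 + 2pb, so pb = 62.5.
Sellers receive ps = 62.5 + 13 = 75.5; q' = 236 − 2·62.5 = 111.

Buyers pay €62.5; sellers receive €75.5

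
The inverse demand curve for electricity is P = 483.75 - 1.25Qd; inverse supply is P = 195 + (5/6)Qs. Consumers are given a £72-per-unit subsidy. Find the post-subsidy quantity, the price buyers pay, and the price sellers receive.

Q' = 173.16; buyers pay £267.3; sellers receive £339.3

Pre-subsidy: 483.75 - 1.25Q = 195 + (5/6)Q gives Q* = 138.6 and P* = 310.5.
With the rebate, buyers effectively pay Pb = Ps − 72, where Ps is the price sellers receive.
On the curves, Pb = 483.75 - 1.25Q and Ps = 195 + (5/6)Q; the wedge Ps − Pb = 72 gives 195 + (5/6)Q − (483.75 - 1.25Q) = 72, so Q' = 173.16.
Then Pb = 483.75 − 1.25·173.16 = 267.3 and Ps = 195 + (5/6)·173.16 = 339.3.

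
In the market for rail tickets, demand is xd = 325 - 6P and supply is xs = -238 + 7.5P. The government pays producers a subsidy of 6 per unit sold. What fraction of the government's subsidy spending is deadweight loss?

DWL / government spending = 90/853

Pre-subsidy: 325 - 6P = -238 + 7.5P gives P* = 1126/27, x* = 673/9.
With the subsidy, sellers receive Ps = Pb + 6 for each unit, where Pb is the price buyers pay.
Supply in terms of Pb becomes xs = -238 + 7.5(Pb + 6) = -193 + 7.5Pb. Setting this equal to demand: 325 - 6Pb = -193 + 7.5Pb, so Pb = 1036/27.
Sellers receive Ps = 1036/27 + 6 = 1198/27; x' = 325 − 6·(1036/27) = 853/9.
ΔCS = ½(673/9 + 853/9)(1126/27 − 1036/27) = 7630/27; ΔPS = ½(673/9 + 853/9)(1198/27 − 1126/27) = 6104/27.
Government spending = 6 × 853/9 = 1706/3.
DWL = ½ × 6 × (853/9 − 673/9) = 60; fraction = 60 / (1706/3) = 90/853.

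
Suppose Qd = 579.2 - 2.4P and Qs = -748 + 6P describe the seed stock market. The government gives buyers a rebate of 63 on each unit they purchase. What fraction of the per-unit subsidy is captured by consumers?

Pre-subsidy: 579.2 - 2.4P = -748 + 6P gives P* = 158, Q* = 200.
With the rebate, buyers effectively pay Pb = Ps − 63, where Ps is the price sellers receive.
Demand in terms of Ps becomes Qd = 579.2 − 2.4(Ps − 63) = 730.4 - 2.4Ps. Setting this equal to supply: 730.4 - 2.4Ps = -748 + 6Ps, so Ps = 176.
Buyers pay Pb = 176 − 63 = 113; Q' = -748 + 6·176 = 308.
Buyers' price falls by P* − Pb = 158 − 113 = 45; sellers' price rises by Ps − P* = 176 − 158 = 18.
So consumers capture 45/63 = 5/7 of each unit of subsidy.

Consumer share = 5/7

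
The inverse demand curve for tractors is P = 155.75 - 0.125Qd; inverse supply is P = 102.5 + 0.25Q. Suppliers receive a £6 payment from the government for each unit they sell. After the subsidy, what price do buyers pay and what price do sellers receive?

Buyers pay £136; sellers receive £142

Pre-subsidy: 155.75 - 0.125Q = 102.5 + 0.25Q gives Q* = 142 and P* = 138.
With the subsidy, sellers receive Ps = Pb + 6 for each unit, where Pb is the price buyers pay.
On the curves, Pb = 155.75 - 0.125Q and Ps = 102.5 + 0.25Q; the wedge Ps − Pb = 6 gives 102.5 + 0.25Q − (155.75 - 0.125Q) = 6, so Q' = 158.
Then Pb = 155.75 − 0.125·158 = 136 and Ps = 102.5 + 0.25·158 = 142.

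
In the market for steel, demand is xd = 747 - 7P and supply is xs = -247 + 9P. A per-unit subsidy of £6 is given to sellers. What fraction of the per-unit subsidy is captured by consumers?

Consumer share = 0.5625

Pre-subsidy: 747 - 7P = -247 + 9P gives P* = 62.125, x* = 312.125.
With the subsidy, sellers receive Ps = Pb + 6 for each unit, where Pb is the price buyers pay.
Supply in terms of Pb becomes xs = -247 + 9(Pb + 6) = -193 + 9Pb. Setting this equal to demand: 747 - 7Pb = -193 + 9Pb, so Pb = 58.75.
Sellers receive Ps = 58.75 + 6 = 64.75; x' = 747 − 7·58.75 = 335.75.
Buyers' price falls by P* − Pb = 62.125 − 58.75 = 3.375; sellers' price rises by Ps − P* = 64.75 − 62.125 = 2.625.
So consumers capture 3.375/6 = 0.5625 of each unit of subsidy.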